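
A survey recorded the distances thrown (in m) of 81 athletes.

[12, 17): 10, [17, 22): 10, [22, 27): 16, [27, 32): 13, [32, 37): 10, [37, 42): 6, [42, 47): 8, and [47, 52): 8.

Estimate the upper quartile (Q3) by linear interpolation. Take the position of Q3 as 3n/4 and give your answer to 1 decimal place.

Cumulative frequencies: 10, 20, 36, 49, 59, 65, 73, 81
n = 81; position = 3n/4 = 60.75.
This falls in the class [37, 42): L = 37, F = 59, f = 6, h = 5.
Upper quartile ≈ 37 + ((60.75 − 59) / 6) × 5 = 38.4583

38.5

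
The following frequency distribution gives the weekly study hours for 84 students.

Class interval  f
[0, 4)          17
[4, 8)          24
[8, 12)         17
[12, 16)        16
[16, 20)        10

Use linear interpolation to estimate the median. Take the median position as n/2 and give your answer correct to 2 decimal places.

Cumulative frequencies: 17, 41, 58, 74, 84
n = 84; position = n/2 = 42.
This falls in the class [8, 12): L = 8, F = 41, f = 17, h = 4.
Median ≈ 8 + ((42 − 41) / 17) × 4 = 8.2353

8.24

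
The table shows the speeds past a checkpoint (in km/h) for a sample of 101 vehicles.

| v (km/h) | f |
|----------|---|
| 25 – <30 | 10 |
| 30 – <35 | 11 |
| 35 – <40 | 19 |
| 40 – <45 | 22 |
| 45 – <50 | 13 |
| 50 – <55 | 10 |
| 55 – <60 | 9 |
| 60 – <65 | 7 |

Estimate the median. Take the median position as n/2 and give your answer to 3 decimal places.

42.386

Cumulative frequencies: 10, 21, 40, 62, 75, 85, 94, 101
n = 101; position = n/2 = 50.5.
This falls in the class 40 – <45: L = 40, F = 40, f = 22, h = 5.
Median ≈ 40 + ((50.5 − 40) / 22) × 5 = 42.3864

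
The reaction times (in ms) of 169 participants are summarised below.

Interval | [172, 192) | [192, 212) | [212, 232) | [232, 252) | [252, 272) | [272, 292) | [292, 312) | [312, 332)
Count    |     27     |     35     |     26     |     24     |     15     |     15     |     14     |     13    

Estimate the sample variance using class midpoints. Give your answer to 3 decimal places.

1927.275

Midpoints: 182, 202, 222, 242, 262, 282, 302, 322
n = 169, Σfm = 40138, mean = 237.5030
Σfm² = 9856676
Σf(m − x̄)² = Σfm² − (Σfm)²/n = 9856676 − 40138²/169 = 323782.2485
Sample variance = 323782.2485 / 168 = 1927.2753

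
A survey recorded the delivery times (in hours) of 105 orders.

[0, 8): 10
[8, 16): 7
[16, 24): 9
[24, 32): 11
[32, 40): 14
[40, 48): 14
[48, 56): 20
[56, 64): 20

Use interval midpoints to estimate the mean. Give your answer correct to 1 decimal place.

37.8

Midpoints: 4, 12, 20, 28, 36, 44, 52, 60
Σfm = 10×4 + 7×12 + 9×20 + 11×28 + 14×36 + 14×44 + 20×52 + 20×60 = 3972
n = Σf = 105
Mean = 3972 / 105 = 37.8286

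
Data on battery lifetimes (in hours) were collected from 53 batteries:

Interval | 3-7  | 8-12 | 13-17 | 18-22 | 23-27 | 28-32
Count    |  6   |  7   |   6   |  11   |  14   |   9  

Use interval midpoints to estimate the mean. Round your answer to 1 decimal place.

Midpoints: 5, 10, 15, 20, 25, 30
Σfm = 6×5 + 7×10 + 6×15 + 11×20 + 14×25 + 9×30 = 1030
n = Σf = 53
Mean = 1030 / 53 = 19.4340

19.4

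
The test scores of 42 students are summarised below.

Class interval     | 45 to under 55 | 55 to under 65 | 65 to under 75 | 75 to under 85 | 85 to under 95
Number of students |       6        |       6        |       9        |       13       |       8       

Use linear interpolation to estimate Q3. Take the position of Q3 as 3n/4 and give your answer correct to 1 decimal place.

83.1

Cumulative frequencies: 6, 12, 21, 34, 42
n = 42; position = 3n/4 = 31.5.
This falls in the class 75 to under 85: L = 75, F = 21, f = 13, h = 10.
Upper quartile ≈ 75 + ((31.5 − 21) / 13) × 10 = 83.0769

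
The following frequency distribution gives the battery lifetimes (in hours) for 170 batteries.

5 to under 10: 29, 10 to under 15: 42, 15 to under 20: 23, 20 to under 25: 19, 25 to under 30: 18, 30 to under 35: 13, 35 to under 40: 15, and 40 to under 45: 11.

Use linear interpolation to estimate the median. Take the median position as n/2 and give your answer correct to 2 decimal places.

18.04

Cumulative frequencies: 29, 71, 94, 113, 131, 144, 159, 170
n = 170; position = n/2 = 85.
This falls in the class 15 to under 20: L = 15, F = 71, f = 23, h = 5.
Median ≈ 15 + ((85 − 71) / 23) × 5 = 18.0435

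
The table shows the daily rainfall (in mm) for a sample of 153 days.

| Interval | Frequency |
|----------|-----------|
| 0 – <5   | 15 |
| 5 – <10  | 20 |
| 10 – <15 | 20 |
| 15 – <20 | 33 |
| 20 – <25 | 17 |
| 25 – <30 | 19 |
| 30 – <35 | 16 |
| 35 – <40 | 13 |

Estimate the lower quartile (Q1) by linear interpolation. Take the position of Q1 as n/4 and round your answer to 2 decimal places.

10.81

Cumulative frequencies: 15, 35, 55, 88, 105, 124, 140, 153
n = 153; position = n/4 = 38.25.
This falls in the class 10 – <15: L = 10, F = 35, f = 20, h = 5.
Lower quartile ≈ 10 + ((38.25 − 35) / 20) × 5 = 10.8125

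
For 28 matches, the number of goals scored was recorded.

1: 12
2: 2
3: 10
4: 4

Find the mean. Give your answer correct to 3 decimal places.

Values: 1, 2, 3, 4
Σfx = 12×1 + 2×2 + 10×3 + 4×4 = 62
n = Σf = 28
Mean = 62 / 28 = 2.2143

2.214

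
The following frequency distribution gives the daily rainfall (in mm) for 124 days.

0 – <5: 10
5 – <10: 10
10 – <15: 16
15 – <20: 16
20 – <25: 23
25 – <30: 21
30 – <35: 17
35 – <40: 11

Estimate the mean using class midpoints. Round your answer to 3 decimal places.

21.290

Midpoints: 2.5, 7.5, 12.5, 17.5, 22.5, 27.5, 32.5, 37.5
Σfm = 10×2.5 + 10×7.5 + 16×12.5 + 16×17.5 + 23×22.5 + 21×27.5 + 17×32.5 + 11×37.5 = 2640
n = Σf = 124
Mean = 2640 / 124 = 21.2903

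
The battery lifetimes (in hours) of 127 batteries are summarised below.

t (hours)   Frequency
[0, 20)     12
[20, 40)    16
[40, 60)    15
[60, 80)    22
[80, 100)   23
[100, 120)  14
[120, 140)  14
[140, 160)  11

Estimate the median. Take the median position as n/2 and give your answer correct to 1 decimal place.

Cumulative frequencies: 12, 28, 43, 65, 88, 102, 116, 127
n = 127; position = n/2 = 63.5.
This falls in the class [60, 80): L = 60, F = 43, f = 22, h = 20.
Median ≈ 60 + ((63.5 − 43) / 22) × 20 = 78.6364

78.6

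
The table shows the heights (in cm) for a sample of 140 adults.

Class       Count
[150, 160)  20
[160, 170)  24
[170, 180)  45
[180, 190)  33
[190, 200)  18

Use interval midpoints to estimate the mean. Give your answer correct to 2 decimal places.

175.36

Midpoints: 155, 165, 175, 185, 195
Σfm = 20×155 + 24×165 + 45×175 + 33×185 + 18×195 = 24550
n = Σf = 140
Mean = 24550 / 140 = 175.3571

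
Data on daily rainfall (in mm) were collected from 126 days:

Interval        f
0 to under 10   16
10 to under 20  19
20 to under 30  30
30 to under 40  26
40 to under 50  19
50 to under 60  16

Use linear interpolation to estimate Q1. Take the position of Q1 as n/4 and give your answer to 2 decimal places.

Cumulative frequencies: 16, 35, 65, 91, 110, 126
n = 126; position = n/4 = 31.5.
This falls in the class 10 to under 20: L = 10, F = 16, f = 19, h = 10.
Lower quartile ≈ 10 + ((31.5 − 16) / 19) × 10 = 18.1579

18.16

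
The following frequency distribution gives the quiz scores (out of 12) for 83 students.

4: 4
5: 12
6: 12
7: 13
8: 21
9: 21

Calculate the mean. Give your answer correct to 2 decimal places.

7.18

Values: 4, 5, 6, 7, 8, 9
Σfx = 4×4 + 12×5 + 12×6 + 13×7 + 21×8 + 21×9 = 596
n = Σf = 83
Mean = 596 / 83 = 7.1807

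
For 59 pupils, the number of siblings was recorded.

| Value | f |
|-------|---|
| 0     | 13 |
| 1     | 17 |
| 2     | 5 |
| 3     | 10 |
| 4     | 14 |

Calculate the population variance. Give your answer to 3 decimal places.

2.281

Values: 0, 1, 2, 3, 4
n = 59, Σfx = 113, mean = 1.9153
Σfx² = 351
Σf(x − x̄)² = Σfx² − (Σfx)²/n = 351 − 113²/59 = 134.5763
Population variance = 134.5763 / 59 = 2.2810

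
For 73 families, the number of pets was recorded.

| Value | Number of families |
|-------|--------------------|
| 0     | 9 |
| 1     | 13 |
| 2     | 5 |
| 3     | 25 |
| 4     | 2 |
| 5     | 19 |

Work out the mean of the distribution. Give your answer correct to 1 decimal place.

Values: 0, 1, 2, 3, 4, 5
Σfx = 9×0 + 13×1 + 5×2 + 25×3 + 2×4 + 19×5 = 201
n = Σf = 73
Mean = 201 / 73 = 2.7534

2.8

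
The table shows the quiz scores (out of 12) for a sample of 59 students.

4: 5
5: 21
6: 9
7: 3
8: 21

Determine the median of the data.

Cumulative frequencies: 5, 26, 35, 38, 59
n = 59, so the median is the value in position (n+1)/2 = 30.
Position 30 falls at value 6.

6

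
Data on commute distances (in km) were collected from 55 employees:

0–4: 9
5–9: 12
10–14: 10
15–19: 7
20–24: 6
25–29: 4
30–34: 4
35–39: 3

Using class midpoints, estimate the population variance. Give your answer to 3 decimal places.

Midpoints: 2, 7, 12, 17, 22, 27, 32, 37
n = 55, Σfm = 820, mean = 14.9091
Σfm² = 18110
Σf(m − x̄)² = Σfm² − (Σfm)²/n = 18110 − 820²/55 = 5884.5455
Population variance = 5884.5455 / 55 = 106.9917

106.992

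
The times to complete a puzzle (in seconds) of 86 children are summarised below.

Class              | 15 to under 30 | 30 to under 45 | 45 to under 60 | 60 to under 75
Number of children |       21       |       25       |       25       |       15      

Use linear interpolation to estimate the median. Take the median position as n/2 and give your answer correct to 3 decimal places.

Cumulative frequencies: 21, 46, 71, 86
n = 86; position = n/2 = 43.
This falls in the class 30 to under 45: L = 30, F = 21, f = 25, h = 15.
Median ≈ 30 + ((43 − 21) / 25) × 15 = 43.2000

43.200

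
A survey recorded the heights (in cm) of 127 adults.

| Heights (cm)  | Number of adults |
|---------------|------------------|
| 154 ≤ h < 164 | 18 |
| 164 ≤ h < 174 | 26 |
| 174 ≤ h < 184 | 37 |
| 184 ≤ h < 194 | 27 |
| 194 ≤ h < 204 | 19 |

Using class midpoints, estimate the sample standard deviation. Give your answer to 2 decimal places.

Midpoints: 159, 169, 179, 189, 199
n = 127, Σfm = 22763, mean = 179.2362
Σfm² = 4100047
Σf(m − x̄)² = Σfm² − (Σfm)²/n = 4100047 − 22763²/127 = 20092.9134
Sample variance = 20092.9134 / 126 = 159.4676
Standard deviation = √159.4676 = 12.6280

12.63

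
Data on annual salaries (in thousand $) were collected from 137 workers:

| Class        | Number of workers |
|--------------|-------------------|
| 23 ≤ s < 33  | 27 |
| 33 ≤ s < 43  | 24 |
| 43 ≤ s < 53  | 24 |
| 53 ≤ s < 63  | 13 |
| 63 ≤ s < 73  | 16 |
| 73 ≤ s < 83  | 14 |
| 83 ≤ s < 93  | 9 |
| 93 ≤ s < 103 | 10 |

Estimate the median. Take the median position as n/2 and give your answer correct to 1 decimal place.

Cumulative frequencies: 27, 51, 75, 88, 104, 118, 127, 137
n = 137; position = n/2 = 68.5.
This falls in the class 43 ≤ s < 53: L = 43, F = 51, f = 24, h = 10.
Median ≈ 43 + ((68.5 − 51) / 24) × 10 = 50.2917

50.3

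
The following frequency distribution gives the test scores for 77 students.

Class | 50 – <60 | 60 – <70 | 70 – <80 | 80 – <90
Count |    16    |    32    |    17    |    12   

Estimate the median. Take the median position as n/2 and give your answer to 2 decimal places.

67.03

Cumulative frequencies: 16, 48, 65, 77
n = 77; position = n/2 = 38.5.
This falls in the class 60 – <70: L = 60, F = 16, f = 32, h = 10.
Median ≈ 60 + ((38.5 − 16) / 32) × 10 = 67.0312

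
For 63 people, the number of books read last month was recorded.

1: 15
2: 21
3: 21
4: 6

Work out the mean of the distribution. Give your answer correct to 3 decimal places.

2.286

Values: 1, 2, 3, 4
Σfx = 15×1 + 21×2 + 21×3 + 6×4 = 144
n = Σf = 63
Mean = 144 / 63 = 2.2857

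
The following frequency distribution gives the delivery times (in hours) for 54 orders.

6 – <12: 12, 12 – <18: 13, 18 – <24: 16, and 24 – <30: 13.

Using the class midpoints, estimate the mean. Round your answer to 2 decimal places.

Midpoints: 9, 15, 21, 27
Σfm = 12×9 + 13×15 + 16×21 + 13×27 = 990
n = Σf = 54
Mean = 990 / 54 = 18.3333

18.33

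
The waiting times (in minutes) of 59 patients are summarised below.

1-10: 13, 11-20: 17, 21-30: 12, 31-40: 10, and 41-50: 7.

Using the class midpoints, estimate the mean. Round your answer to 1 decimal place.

22.3

Midpoints: 5.5, 15.5, 25.5, 35.5, 45.5
Σfm = 13×5.5 + 17×15.5 + 12×25.5 + 10×35.5 + 7×45.5 = 1314.5
n = Σf = 59
Mean = 1314.5 / 59 = 22.2797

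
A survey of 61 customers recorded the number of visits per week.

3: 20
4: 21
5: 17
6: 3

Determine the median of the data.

Cumulative frequencies: 20, 41, 58, 61
n = 61, so the median is the value in position (n+1)/2 = 31.
Position 31 falls at value 4.

4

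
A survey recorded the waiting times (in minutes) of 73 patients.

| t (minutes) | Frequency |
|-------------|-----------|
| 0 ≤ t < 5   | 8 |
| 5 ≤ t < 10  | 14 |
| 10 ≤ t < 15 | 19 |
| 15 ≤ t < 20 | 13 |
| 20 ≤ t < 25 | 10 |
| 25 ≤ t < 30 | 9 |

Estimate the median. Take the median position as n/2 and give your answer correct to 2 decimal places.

Cumulative frequencies: 8, 22, 41, 54, 64, 73
n = 73; position = n/2 = 36.5.
This falls in the class 10 ≤ t < 15: L = 10, F = 22, f = 19, h = 5.
Median ≈ 10 + ((36.5 − 22) / 19) × 5 = 13.8158

13.82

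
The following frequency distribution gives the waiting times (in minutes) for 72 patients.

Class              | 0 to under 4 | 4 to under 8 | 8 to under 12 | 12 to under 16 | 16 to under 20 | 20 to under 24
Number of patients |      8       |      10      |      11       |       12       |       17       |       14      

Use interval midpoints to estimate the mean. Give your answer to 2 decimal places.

13.44

Midpoints: 2, 6, 10, 14, 18, 22
Σfm = 8×2 + 10×6 + 11×10 + 12×14 + 17×18 + 14×22 = 968
n = Σf = 72
Mean = 968 / 72 = 13.4444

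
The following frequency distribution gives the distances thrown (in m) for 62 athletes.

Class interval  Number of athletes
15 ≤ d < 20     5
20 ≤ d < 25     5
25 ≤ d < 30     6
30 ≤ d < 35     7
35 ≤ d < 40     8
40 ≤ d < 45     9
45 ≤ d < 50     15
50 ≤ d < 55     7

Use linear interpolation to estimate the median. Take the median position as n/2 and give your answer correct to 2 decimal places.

40.00

Cumulative frequencies: 5, 10, 16, 23, 31, 40, 55, 62
n = 62; position = n/2 = 31.
This falls in the class 35 ≤ d < 40: L = 35, F = 23, f = 8, h = 5.
Median ≈ 35 + ((31 − 23) / 8) × 5 = 40.0000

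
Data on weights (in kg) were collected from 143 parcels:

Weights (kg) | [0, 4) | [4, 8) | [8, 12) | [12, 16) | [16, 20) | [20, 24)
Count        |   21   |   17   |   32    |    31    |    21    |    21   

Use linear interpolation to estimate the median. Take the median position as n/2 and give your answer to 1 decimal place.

12.2

Cumulative frequencies: 21, 38, 70, 101, 122, 143
n = 143; position = n/2 = 71.5.
This falls in the class [12, 16): L = 12, F = 70, f = 31, h = 4.
Median ≈ 12 + ((71.5 − 70) / 31) × 4 = 12.1935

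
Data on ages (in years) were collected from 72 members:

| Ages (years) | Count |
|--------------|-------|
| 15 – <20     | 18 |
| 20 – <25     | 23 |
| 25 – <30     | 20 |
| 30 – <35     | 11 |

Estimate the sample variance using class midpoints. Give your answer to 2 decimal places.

26.06

Midpoints: 17.5, 22.5, 27.5, 32.5
n = 72, Σfm = 1740, mean = 24.1667
Σfm² = 43900
Σf(m − x̄)² = Σfm² − (Σfm)²/n = 43900 − 1740²/72 = 1850.0000
Sample variance = 1850.0000 / 71 = 26.0563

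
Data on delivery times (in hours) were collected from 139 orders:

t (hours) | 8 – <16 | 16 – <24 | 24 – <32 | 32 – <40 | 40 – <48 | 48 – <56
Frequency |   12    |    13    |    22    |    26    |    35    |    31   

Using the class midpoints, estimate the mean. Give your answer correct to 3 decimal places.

36.748

Midpoints: 12, 20, 28, 36, 44, 52
Σfm = 12×12 + 13×20 + 22×28 + 26×36 + 35×44 + 31×52 = 5108
n = Σf = 139
Mean = 5108 / 139 = 36.7482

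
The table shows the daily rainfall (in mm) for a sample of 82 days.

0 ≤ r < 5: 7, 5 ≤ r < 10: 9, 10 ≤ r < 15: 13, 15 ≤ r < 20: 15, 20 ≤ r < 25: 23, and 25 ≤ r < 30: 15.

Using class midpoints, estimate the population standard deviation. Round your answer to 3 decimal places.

Midpoints: 2.5, 7.5, 12.5, 17.5, 22.5, 27.5
n = 82, Σfm = 1440, mean = 17.5610
Σfm² = 30162.5
Σf(m − x̄)² = Σfm² − (Σfm)²/n = 30162.5 − 1440²/82 = 4874.6951
Population variance = 4874.6951 / 82 = 59.4475
Standard deviation = √59.4475 = 7.7102

7.710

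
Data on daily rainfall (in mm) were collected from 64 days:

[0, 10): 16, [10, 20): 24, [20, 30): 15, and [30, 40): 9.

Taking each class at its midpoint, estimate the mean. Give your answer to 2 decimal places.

17.66

Midpoints: 5, 15, 25, 35
Σfm = 16×5 + 24×15 + 15×25 + 9×35 = 1130
n = Σf = 64
Mean = 1130 / 64 = 17.6562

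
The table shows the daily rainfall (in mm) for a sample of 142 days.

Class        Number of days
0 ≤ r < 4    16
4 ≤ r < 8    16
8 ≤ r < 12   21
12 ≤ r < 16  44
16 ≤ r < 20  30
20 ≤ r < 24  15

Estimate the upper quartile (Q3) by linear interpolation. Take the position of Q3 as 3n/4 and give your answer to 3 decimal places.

Cumulative frequencies: 16, 32, 53, 97, 127, 142
n = 142; position = 3n/4 = 106.5.
This falls in the class 16 ≤ r < 20: L = 16, F = 97, f = 30, h = 4.
Upper quartile ≈ 16 + ((106.5 − 97) / 30) × 4 = 17.2667

17.267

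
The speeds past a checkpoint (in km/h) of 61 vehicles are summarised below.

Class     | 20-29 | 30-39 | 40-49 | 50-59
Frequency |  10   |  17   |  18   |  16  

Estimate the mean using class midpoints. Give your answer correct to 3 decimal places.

Midpoints: 24.5, 34.5, 44.5, 54.5
Σfm = 10×24.5 + 17×34.5 + 18×44.5 + 16×54.5 = 2504.5
n = Σf = 61
Mean = 2504.5 / 61 = 41.0574

41.057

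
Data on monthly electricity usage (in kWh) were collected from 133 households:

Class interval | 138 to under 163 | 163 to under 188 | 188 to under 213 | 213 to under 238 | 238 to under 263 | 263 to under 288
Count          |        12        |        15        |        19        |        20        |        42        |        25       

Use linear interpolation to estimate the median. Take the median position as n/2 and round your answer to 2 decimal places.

Cumulative frequencies: 12, 27, 46, 66, 108, 133
n = 133; position = n/2 = 66.5.
This falls in the class 238 to under 263: L = 238, F = 66, f = 42, h = 25.
Median ≈ 238 + ((66.5 − 66) / 42) × 25 = 238.2976

238.30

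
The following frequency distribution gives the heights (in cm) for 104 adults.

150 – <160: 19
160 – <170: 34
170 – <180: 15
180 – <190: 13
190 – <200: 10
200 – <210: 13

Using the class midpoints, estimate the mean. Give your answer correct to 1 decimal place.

Midpoints: 155, 165, 175, 185, 195, 205
Σfm = 19×155 + 34×165 + 15×175 + 13×185 + 10×195 + 13×205 = 18200
n = Σf = 104
Mean = 18200 / 104 = 175.0000

175.0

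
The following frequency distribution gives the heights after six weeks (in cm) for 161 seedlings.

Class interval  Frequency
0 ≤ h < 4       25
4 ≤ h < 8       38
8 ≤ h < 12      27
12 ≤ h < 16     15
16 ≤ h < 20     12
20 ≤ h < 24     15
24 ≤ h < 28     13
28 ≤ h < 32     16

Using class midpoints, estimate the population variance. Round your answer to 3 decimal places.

83.700

Midpoints: 2, 6, 10, 14, 18, 22, 26, 30
n = 161, Σfm = 2122, mean = 13.1801
Σfm² = 41444
Σf(m − x̄)² = Σfm² − (Σfm)²/n = 41444 − 2122²/161 = 13475.7764
Population variance = 13475.7764 / 161 = 83.7005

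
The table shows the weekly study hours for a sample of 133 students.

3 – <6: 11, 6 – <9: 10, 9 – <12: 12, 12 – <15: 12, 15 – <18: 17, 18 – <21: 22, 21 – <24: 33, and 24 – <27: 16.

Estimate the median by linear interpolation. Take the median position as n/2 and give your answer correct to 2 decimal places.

Cumulative frequencies: 11, 21, 33, 45, 62, 84, 117, 133
n = 133; position = n/2 = 66.5.
This falls in the class 18 – <21: L = 18, F = 62, f = 22, h = 3.
Median ≈ 18 + ((66.5 − 62) / 22) × 3 = 18.6136

18.61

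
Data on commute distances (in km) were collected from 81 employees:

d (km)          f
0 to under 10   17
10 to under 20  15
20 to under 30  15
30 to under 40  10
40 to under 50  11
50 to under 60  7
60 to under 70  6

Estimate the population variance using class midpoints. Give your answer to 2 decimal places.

353.48

Midpoints: 5, 15, 25, 35, 45, 55, 65
n = 81, Σfm = 2305, mean = 28.4568
Σfm² = 94225
Σf(m − x̄)² = Σfm² − (Σfm)²/n = 94225 − 2305²/81 = 28632.0988
Population variance = 28632.0988 / 81 = 353.4827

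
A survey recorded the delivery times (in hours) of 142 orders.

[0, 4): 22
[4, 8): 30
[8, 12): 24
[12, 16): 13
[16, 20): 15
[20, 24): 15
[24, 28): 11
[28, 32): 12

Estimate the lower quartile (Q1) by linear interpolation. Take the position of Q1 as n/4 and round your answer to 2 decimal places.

Cumulative frequencies: 22, 52, 76, 89, 104, 119, 130, 142
n = 142; position = n/4 = 35.5.
This falls in the class [4, 8): L = 4, F = 22, f = 30, h = 4.
Lower quartile ≈ 4 + ((35.5 − 22) / 30) × 4 = 5.8000

5.80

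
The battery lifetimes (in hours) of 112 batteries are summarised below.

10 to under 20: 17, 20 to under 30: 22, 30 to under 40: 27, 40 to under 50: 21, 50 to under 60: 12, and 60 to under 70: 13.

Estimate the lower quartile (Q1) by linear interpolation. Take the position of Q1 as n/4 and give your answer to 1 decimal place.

25.0

Cumulative frequencies: 17, 39, 66, 87, 99, 112
n = 112; position = n/4 = 28.
This falls in the class 20 to under 30: L = 20, F = 17, f = 22, h = 10.
Lower quartile ≈ 20 + ((28 − 17) / 22) × 10 = 25.0000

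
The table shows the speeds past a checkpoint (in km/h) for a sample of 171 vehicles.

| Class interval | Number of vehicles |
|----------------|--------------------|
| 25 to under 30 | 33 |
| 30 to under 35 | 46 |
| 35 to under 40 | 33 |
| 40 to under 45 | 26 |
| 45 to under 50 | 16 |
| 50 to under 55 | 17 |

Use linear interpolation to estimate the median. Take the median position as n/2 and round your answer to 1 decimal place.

Cumulative frequencies: 33, 79, 112, 138, 154, 171
n = 171; position = n/2 = 85.5.
This falls in the class 35 to under 40: L = 35, F = 79, f = 33, h = 5.
Median ≈ 35 + ((85.5 − 79) / 33) × 5 = 35.9848

36.0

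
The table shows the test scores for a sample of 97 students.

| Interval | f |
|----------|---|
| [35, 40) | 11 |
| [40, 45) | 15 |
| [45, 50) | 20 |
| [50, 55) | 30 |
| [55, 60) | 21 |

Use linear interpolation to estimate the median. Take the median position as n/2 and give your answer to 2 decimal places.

Cumulative frequencies: 11, 26, 46, 76, 97
n = 97; position = n/2 = 48.5.
This falls in the class [50, 55): L = 50, F = 46, f = 30, h = 5.
Median ≈ 50 + ((48.5 − 46) / 30) × 5 = 50.4167

50.42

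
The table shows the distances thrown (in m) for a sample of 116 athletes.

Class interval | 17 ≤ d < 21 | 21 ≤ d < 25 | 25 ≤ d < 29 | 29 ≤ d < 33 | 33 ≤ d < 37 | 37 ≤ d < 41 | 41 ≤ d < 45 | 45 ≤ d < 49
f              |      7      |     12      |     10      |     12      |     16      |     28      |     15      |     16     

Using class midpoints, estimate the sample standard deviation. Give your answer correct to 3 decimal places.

8.367

Midpoints: 19, 23, 27, 31, 35, 39, 43, 47
n = 116, Σfm = 4100, mean = 35.3448
Σfm² = 152964
Σf(m − x̄)² = Σfm² − (Σfm)²/n = 152964 − 4100²/116 = 8050.2069
Sample variance = 8050.2069 / 115 = 70.0018
Standard deviation = √70.0018 = 8.3667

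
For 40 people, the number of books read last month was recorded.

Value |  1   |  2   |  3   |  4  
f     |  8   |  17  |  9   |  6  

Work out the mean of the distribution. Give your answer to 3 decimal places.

2.325

Values: 1, 2, 3, 4
Σfx = 8×1 + 17×2 + 9×3 + 6×4 = 93
n = Σf = 40
Mean = 93 / 40 = 2.3250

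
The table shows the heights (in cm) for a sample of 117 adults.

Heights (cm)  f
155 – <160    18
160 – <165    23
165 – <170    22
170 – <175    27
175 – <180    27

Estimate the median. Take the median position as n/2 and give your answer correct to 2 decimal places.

168.98

Cumulative frequencies: 18, 41, 63, 90, 117
n = 117; position = n/2 = 58.5.
This falls in the class 165 – <170: L = 165, F = 41, f = 22, h = 5.
Median ≈ 165 + ((58.5 − 41) / 22) × 5 = 168.9773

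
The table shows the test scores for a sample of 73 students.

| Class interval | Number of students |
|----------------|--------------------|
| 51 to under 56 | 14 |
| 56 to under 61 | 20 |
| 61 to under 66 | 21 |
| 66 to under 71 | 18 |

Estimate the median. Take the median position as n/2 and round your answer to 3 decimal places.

Cumulative frequencies: 14, 34, 55, 73
n = 73; position = n/2 = 36.5.
This falls in the class 61 to under 66: L = 61, F = 34, f = 21, h = 5.
Median ≈ 61 + ((36.5 − 34) / 21) × 5 = 61.5952

61.595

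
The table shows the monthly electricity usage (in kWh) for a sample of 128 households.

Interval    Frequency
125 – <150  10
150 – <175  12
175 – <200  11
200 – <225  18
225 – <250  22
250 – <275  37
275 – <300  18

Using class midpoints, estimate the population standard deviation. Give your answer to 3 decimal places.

Midpoints: 137.5, 162.5, 187.5, 212.5, 237.5, 262.5, 287.5
n = 128, Σfm = 29325, mean = 229.1016
Σfm² = 6983750
Σf(m − x̄)² = Σfm² − (Σfm)²/n = 6983750 − 29325²/128 = 265346.6797
Population variance = 265346.6797 / 128 = 2073.0209
Standard deviation = √2073.0209 = 45.5304

45.530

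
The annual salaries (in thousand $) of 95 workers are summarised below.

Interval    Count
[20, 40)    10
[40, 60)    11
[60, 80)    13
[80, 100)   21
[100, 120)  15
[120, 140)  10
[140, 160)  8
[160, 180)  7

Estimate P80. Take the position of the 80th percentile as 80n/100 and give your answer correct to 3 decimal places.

132.000

Cumulative frequencies: 10, 21, 34, 55, 70, 80, 88, 95
n = 95; position = 80n/100 = 76.
This falls in the class [120, 140): L = 120, F = 70, f = 10, h = 20.
80th percentile ≈ 120 + ((76 − 70) / 10) × 20 = 132.0000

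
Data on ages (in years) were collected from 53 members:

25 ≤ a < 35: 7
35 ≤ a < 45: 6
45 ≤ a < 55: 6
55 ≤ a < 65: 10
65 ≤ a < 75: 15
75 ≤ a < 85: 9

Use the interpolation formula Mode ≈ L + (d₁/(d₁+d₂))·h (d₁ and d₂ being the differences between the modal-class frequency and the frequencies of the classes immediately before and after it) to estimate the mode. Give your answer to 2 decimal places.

Modal class: 65 ≤ a < 75 (highest frequency 15).
d₁ = 15 − 10 = 5, d₂ = 15 − 9 = 6
Mode ≈ 65 + (5/(5+6)) × 10 = 65 + 4.5455 = 69.5455

69.55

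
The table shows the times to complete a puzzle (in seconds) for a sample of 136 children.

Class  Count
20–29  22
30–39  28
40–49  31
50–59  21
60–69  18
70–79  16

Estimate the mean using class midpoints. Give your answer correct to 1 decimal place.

46.9

Midpoints: 24.5, 34.5, 44.5, 54.5, 64.5, 74.5
Σfm = 22×24.5 + 28×34.5 + 31×44.5 + 21×54.5 + 18×64.5 + 16×74.5 = 6382
n = Σf = 136
Mean = 6382 / 136 = 46.9265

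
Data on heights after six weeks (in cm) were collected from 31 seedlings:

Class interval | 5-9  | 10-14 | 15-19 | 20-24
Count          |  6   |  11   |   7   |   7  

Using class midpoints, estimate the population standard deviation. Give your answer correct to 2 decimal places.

5.22

Midpoints: 7, 12, 17, 22
n = 31, Σfm = 447, mean = 14.4194
Σfm² = 7289
Σf(m − x̄)² = Σfm² − (Σfm)²/n = 7289 − 447²/31 = 843.5484
Population variance = 843.5484 / 31 = 27.2112
Standard deviation = √27.2112 = 5.2164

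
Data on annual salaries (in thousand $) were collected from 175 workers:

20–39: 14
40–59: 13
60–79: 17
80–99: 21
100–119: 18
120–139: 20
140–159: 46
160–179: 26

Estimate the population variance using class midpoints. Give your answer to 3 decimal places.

Midpoints: 29.5, 49.5, 69.5, 89.5, 109.5, 129.5, 149.5, 169.5
n = 175, Σfm = 19962.5, mean = 114.0714
Σfm² = 2620693.75
Σf(m − x̄)² = Σfm² − (Σfm)²/n = 2620693.75 − 19962.5²/175 = 343542.8571
Population variance = 343542.8571 / 175 = 1963.1020

1963.102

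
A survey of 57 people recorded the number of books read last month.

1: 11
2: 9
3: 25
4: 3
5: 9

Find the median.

3

Cumulative frequencies: 11, 20, 45, 48, 57
n = 57, so the median is the value in position (n+1)/2 = 29.
Position 29 falls at value 3.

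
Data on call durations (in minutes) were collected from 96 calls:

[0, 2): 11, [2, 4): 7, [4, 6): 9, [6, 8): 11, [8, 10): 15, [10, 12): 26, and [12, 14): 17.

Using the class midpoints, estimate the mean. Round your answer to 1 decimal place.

Midpoints: 1, 3, 5, 7, 9, 11, 13
Σfm = 11×1 + 7×3 + 9×5 + 11×7 + 15×9 + 26×11 + 17×13 = 796
n = Σf = 96
Mean = 796 / 96 = 8.2917

8.3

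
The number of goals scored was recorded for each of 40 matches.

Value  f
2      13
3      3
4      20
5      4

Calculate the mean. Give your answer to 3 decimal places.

Values: 2, 3, 4, 5
Σfx = 13×2 + 3×3 + 20×4 + 4×5 = 135
n = Σf = 40
Mean = 135 / 40 = 3.3750

3.375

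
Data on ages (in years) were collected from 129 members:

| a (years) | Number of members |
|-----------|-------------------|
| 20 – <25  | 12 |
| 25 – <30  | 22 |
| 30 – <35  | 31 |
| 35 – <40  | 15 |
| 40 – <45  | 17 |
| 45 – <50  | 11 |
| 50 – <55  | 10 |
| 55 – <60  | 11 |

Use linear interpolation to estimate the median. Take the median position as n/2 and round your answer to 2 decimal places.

Cumulative frequencies: 12, 34, 65, 80, 97, 108, 118, 129
n = 129; position = n/2 = 64.5.
This falls in the class 30 – <35: L = 30, F = 34, f = 31, h = 5.
Median ≈ 30 + ((64.5 − 34) / 31) × 5 = 34.9194

34.92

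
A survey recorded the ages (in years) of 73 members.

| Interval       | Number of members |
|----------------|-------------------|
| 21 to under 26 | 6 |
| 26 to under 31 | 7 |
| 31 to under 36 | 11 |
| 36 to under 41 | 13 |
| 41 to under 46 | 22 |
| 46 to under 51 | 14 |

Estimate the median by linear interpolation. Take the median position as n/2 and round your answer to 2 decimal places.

Cumulative frequencies: 6, 13, 24, 37, 59, 73
n = 73; position = n/2 = 36.5.
This falls in the class 36 to under 41: L = 36, F = 24, f = 13, h = 5.
Median ≈ 36 + ((36.5 − 24) / 13) × 5 = 40.8077

40.81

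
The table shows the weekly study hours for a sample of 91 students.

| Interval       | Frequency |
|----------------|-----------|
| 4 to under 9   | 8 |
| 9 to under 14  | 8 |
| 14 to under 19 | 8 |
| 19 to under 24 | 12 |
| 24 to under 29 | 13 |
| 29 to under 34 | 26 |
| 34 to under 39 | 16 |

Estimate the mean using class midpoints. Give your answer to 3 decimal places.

Midpoints: 6.5, 11.5, 16.5, 21.5, 26.5, 31.5, 36.5
Σfm = 8×6.5 + 8×11.5 + 8×16.5 + 12×21.5 + 13×26.5 + 26×31.5 + 16×36.5 = 2281.5
n = Σf = 91
Mean = 2281.5 / 91 = 25.0714

25.071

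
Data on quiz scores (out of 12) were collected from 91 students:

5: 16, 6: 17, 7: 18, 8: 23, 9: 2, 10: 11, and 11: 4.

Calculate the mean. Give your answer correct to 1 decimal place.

Values: 5, 6, 7, 8, 9, 10, 11
Σfx = 16×5 + 17×6 + 18×7 + 23×8 + 2×9 + 11×10 + 4×11 = 664
n = Σf = 91
Mean = 664 / 91 = 7.2967

7.3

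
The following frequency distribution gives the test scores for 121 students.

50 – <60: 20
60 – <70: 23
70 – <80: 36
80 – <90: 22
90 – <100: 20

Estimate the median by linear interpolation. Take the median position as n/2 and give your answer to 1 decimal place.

74.9

Cumulative frequencies: 20, 43, 79, 101, 121
n = 121; position = n/2 = 60.5.
This falls in the class 70 – <80: L = 70, F = 43, f = 36, h = 10.
Median ≈ 70 + ((60.5 − 43) / 36) × 10 = 74.8611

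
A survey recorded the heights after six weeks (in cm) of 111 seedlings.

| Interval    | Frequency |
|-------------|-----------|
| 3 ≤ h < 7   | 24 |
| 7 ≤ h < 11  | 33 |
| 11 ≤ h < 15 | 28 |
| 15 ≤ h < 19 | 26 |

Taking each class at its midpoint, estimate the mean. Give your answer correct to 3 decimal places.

Midpoints: 5, 9, 13, 17
Σfm = 24×5 + 33×9 + 28×13 + 26×17 = 1223
n = Σf = 111
Mean = 1223 / 111 = 11.0180

11.018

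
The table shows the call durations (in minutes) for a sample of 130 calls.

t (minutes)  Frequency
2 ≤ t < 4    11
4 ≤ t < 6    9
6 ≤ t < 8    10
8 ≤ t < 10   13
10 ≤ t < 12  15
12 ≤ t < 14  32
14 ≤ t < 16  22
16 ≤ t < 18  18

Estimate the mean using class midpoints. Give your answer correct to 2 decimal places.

Midpoints: 3, 5, 7, 9, 11, 13, 15, 17
Σfm = 11×3 + 9×5 + 10×7 + 13×9 + 15×11 + 32×13 + 22×15 + 18×17 = 1482
n = Σf = 130
Mean = 1482 / 130 = 11.4000

11.40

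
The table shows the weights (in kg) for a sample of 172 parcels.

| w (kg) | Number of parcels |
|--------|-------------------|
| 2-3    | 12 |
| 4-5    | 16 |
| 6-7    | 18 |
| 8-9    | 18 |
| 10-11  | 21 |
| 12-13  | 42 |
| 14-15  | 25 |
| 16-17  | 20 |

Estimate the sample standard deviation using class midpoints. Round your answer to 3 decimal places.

4.183

Midpoints: 2.5, 4.5, 6.5, 8.5, 10.5, 12.5, 14.5, 16.5
n = 172, Σfm = 1810, mean = 10.5233
Σfm² = 22039
Σf(m − x̄)² = Σfm² − (Σfm)²/n = 22039 − 1810²/172 = 2991.9070
Sample variance = 2991.9070 / 171 = 17.4965
Standard deviation = √17.4965 = 4.1829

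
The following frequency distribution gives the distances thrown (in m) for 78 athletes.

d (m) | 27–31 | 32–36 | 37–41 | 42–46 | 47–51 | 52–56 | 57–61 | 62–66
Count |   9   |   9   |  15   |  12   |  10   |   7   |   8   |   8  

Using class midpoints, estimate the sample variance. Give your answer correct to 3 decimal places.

118.465

Midpoints: 29, 34, 39, 44, 49, 54, 59, 64
n = 78, Σfm = 3532, mean = 45.2821
Σfm² = 169058
Σf(m − x̄)² = Σfm² − (Σfm)²/n = 169058 − 3532²/78 = 9121.7949
Sample variance = 9121.7949 / 77 = 118.4649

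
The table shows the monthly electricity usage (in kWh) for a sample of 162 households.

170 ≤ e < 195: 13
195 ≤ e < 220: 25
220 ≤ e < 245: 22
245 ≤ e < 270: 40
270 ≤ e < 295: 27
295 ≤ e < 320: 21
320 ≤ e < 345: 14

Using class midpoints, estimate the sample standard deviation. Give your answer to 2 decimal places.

42.99

Midpoints: 182.5, 207.5, 232.5, 257.5, 282.5, 307.5, 332.5
n = 162, Σfm = 41715, mean = 257.5000
Σfm² = 11039112.5
Σf(m − x̄)² = Σfm² − (Σfm)²/n = 11039112.5 − 41715²/162 = 297500.0000
Sample variance = 297500.0000 / 161 = 1847.8261
Standard deviation = √1847.8261 = 42.9863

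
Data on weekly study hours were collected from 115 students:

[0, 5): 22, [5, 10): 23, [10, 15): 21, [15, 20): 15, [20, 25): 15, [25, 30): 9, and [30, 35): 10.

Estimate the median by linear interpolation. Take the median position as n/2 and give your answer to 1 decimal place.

Cumulative frequencies: 22, 45, 66, 81, 96, 105, 115
n = 115; position = n/2 = 57.5.
This falls in the class [10, 15): L = 10, F = 45, f = 21, h = 5.
Median ≈ 10 + ((57.5 − 45) / 21) × 5 = 12.9762

13.0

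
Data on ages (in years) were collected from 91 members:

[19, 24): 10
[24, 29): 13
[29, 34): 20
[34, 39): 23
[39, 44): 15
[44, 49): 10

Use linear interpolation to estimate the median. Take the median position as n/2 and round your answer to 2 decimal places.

34.54

Cumulative frequencies: 10, 23, 43, 66, 81, 91
n = 91; position = n/2 = 45.5.
This falls in the class [34, 39): L = 34, F = 43, f = 23, h = 5.
Median ≈ 34 + ((45.5 − 43) / 23) × 5 = 34.5435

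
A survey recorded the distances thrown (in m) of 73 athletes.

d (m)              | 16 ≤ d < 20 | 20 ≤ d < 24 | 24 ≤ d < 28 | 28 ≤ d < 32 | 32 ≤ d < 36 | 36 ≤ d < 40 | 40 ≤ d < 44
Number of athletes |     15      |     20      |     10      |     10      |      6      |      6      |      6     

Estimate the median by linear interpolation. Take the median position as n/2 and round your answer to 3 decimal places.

24.600

Cumulative frequencies: 15, 35, 45, 55, 61, 67, 73
n = 73; position = n/2 = 36.5.
This falls in the class 24 ≤ d < 28: L = 24, F = 35, f = 10, h = 4.
Median ≈ 24 + ((36.5 − 35) / 10) × 4 = 24.6000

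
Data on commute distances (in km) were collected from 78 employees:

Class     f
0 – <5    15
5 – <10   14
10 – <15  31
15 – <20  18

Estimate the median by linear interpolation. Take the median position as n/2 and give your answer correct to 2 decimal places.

11.61

Cumulative frequencies: 15, 29, 60, 78
n = 78; position = n/2 = 39.
This falls in the class 10 – <15: L = 10, F = 29, f = 31, h = 5.
Median ≈ 10 + ((39 − 29) / 31) × 5 = 11.6129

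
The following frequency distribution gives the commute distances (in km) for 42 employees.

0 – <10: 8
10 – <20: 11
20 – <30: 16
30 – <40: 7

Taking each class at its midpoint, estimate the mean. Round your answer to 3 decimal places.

20.238

Midpoints: 5, 15, 25, 35
Σfm = 8×5 + 11×15 + 16×25 + 7×35 = 850
n = Σf = 42
Mean = 850 / 42 = 20.2381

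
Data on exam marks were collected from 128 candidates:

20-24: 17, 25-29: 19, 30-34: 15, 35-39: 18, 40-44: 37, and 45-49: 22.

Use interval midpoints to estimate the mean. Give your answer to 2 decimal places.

36.10

Midpoints: 22, 27, 32, 37, 42, 47
Σfm = 17×22 + 19×27 + 15×32 + 18×37 + 37×42 + 22×47 = 4621
n = Σf = 128
Mean = 4621 / 128 = 36.1016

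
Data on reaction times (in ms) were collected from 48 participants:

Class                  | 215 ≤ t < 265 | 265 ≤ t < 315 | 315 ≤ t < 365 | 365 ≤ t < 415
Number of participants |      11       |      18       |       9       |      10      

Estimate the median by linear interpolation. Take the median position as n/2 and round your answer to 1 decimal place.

301.1

Cumulative frequencies: 11, 29, 38, 48
n = 48; position = n/2 = 24.
This falls in the class 265 ≤ t < 315: L = 265, F = 11, f = 18, h = 50.
Median ≈ 265 + ((24 − 11) / 18) × 50 = 301.1111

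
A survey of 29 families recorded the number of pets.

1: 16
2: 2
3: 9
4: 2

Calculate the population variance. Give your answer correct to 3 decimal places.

Values: 1, 2, 3, 4
n = 29, Σfx = 55, mean = 1.8966
Σfx² = 137
Σf(x − x̄)² = Σfx² − (Σfx)²/n = 137 − 55²/29 = 32.6897
Population variance = 32.6897 / 29 = 1.1272

1.127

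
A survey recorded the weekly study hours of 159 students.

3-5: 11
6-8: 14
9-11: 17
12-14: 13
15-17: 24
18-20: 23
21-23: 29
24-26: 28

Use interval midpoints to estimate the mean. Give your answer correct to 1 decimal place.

16.6

Midpoints: 4, 7, 10, 13, 16, 19, 22, 25
Σfm = 11×4 + 14×7 + 17×10 + 13×13 + 24×16 + 23×19 + 29×22 + 28×25 = 2640
n = Σf = 159
Mean = 2640 / 159 = 16.6038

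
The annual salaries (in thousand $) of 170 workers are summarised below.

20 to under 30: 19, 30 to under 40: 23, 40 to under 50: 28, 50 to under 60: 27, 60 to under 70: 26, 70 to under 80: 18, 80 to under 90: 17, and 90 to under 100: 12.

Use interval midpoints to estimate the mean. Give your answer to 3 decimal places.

Midpoints: 25, 35, 45, 55, 65, 75, 85, 95
Σfm = 19×25 + 23×35 + 28×45 + 27×55 + 26×65 + 18×75 + 17×85 + 12×95 = 9650
n = Σf = 170
Mean = 9650 / 170 = 56.7647

56.765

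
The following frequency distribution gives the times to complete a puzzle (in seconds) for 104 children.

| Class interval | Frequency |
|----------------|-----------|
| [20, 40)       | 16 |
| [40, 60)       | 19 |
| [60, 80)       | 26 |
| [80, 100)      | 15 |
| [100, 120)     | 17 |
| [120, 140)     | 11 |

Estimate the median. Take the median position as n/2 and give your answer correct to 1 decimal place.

Cumulative frequencies: 16, 35, 61, 76, 93, 104
n = 104; position = n/2 = 52.
This falls in the class [60, 80): L = 60, F = 35, f = 26, h = 20.
Median ≈ 60 + ((52 − 35) / 26) × 20 = 73.0769

73.1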